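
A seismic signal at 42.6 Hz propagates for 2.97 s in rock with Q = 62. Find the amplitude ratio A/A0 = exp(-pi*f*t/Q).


pi*f*t/Q = pi*42.6*2.97/62 = 6.410977
A/A0 = exp(-6.410977) = 0.001643

0.001643


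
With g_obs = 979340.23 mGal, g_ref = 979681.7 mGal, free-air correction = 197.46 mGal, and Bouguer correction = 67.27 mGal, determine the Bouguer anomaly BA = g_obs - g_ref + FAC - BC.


BA = g_obs - g_ref + FAC - BC
= 979340.23 - 979681.7 + 197.46 - 67.27
= -211.28 mGal

-211.28


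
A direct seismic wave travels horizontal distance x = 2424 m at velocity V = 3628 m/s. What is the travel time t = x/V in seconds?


t = x / V
= 2424 / 3628
= 0.6681 s

0.6681


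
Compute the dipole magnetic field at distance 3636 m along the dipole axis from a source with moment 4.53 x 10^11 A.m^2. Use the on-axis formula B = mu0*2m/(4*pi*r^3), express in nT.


m = 4.53 x 10^11 = 453000000000 A.m^2
2m = 906000000000 A.m^2
r^3 = 3636^3 = 48069723456
B = (4pi*10^-7) * 906000000000 / (4*pi * 48069723456) * 1e9
= 1138513.177661 / 604061960277.85 * 1e9
= 1884.7622 nT

1884.7622


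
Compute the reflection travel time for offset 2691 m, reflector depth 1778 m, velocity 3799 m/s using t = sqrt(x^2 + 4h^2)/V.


x^2 + 4h^2 = 2691^2 + 4*1778^2 = 7241481 + 12645136 = 19886617
sqrt(19886617) = 4459.4413
t = 4459.4413 / 3799 = 1.1738 s

1.1738


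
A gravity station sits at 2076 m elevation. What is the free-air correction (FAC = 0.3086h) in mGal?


FAC = 0.3086 * h
= 0.3086 * 2076
= 640.6536 mGal

640.6536


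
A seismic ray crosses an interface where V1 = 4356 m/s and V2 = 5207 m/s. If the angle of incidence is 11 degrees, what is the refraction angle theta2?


sin(theta1) = sin(11 deg) = 0.190809
sin(theta2) = V2/V1 * sin(theta1) = 5207/4356 * 0.190809 = 0.228086
theta2 = arcsin(0.228086) = 13.1844 degrees

13.1844


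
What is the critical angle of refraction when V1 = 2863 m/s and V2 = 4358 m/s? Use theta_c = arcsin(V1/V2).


V1/V2 = 2863/4358 = 0.656953
theta_c = arcsin(0.656953) = 41.0679 degrees

41.0679


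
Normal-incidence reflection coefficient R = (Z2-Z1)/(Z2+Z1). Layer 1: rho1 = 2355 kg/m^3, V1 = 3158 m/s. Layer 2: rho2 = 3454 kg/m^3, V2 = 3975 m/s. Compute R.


Z1 = 2355 * 3158 = 7437090
Z2 = 3454 * 3975 = 13729650
R = (13729650 - 7437090) / (13729650 + 7437090) = 6292560 / 21166740 = 0.2973

0.2973


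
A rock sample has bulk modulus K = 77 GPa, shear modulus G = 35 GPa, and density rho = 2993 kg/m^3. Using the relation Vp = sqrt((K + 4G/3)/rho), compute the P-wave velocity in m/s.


First compute the effective modulus:
K + 4G/3 = 77e9 + 4*35e9/3 = 123666666666.67 Pa
Then divide by density:
123666666666.67 / 2993 = 41318632.3644 Pa/(kg/m^3)
Take the square root:
Vp = sqrt(41318632.3644) = 6427.96 m/s

6427.96


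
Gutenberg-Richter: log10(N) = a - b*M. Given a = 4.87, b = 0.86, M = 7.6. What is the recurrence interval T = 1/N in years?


log10(N) = 4.87 - 0.86*7.6 = -1.666
N = 10^-1.666 = 0.021577
T = 1/N = 1/0.021577 = 46.3447 years

46.3447


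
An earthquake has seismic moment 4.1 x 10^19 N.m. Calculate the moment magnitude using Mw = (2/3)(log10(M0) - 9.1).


log10(M0) = log10(4.1 x 10^19) = 19.6128
Mw = 2/3 * (19.6128 - 9.1)
= 2/3 * 10.5128
= 7.01

7.01


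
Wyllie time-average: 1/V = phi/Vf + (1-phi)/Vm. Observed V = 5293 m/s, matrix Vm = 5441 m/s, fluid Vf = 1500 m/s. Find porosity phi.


1/V - 1/Vm = 1/5293 - 1/5441 = 5.14e-06
1/Vf - 1/Vm = 1/1500 - 1/5441 = 0.00048288
phi = 5.14e-06 / 0.00048288 = 0.0106

0.0106


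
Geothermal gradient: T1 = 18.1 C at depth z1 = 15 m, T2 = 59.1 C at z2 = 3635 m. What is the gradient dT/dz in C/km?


dT = 59.1 - 18.1 = 41.0 C
dz = 3635 - 15 = 3620 m
gradient = dT/dz * 1000 = 41.0/3620 * 1000 = 11.326 C/km

11.326


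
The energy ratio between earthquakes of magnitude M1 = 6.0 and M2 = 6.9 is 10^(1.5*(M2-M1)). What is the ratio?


M2 - M1 = 6.9 - 6.0 = 0.9
1.5 * 0.9 = 1.35
ratio = 10^1.35 = 22.39

22.39


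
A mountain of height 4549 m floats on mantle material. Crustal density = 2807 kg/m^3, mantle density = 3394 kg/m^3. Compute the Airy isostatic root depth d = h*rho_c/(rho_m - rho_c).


rho_m - rho_c = 3394 - 2807 = 587
d = 4549 * 2807 / 587
= 12769043 / 587
= 21753.05 m

21753.05


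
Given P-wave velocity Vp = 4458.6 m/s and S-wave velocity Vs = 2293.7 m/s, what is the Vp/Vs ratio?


Vp/Vs = 4458.6 / 2293.7
= 1.9438

1.9438


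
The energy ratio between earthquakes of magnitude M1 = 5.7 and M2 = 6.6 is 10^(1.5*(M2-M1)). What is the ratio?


M2 - M1 = 6.6 - 5.7 = 0.9
1.5 * 0.9 = 1.35
ratio = 10^1.35 = 22.39

22.39


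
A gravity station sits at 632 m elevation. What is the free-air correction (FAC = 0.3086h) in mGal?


FAC = 0.3086 * h
= 0.3086 * 632
= 195.0352 mGal

195.0352


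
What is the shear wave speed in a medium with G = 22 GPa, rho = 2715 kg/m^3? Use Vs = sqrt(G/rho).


Convert G to Pa: G = 22e9 Pa
Compute G/rho = 22e9 / 2715 = 8103130.7551
Vs = sqrt(8103130.7551) = 2846.6 m/s

2846.6


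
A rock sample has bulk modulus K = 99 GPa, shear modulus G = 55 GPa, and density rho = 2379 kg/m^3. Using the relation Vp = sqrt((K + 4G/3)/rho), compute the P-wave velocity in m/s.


First compute the effective modulus:
K + 4G/3 = 99e9 + 4*55e9/3 = 172333333333.33 Pa
Then divide by density:
172333333333.33 / 2379 = 72439400.3083 Pa/(kg/m^3)
Take the square root:
Vp = sqrt(72439400.3083) = 8511.13 m/s

8511.13


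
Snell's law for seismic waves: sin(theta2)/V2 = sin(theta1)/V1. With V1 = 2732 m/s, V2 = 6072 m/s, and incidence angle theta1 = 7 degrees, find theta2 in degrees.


sin(theta1) = sin(7 deg) = 0.121869
sin(theta2) = V2/V1 * sin(theta1) = 6072/2732 * 0.121869 = 0.27086
theta2 = arcsin(0.27086) = 15.7155 degrees

15.7155


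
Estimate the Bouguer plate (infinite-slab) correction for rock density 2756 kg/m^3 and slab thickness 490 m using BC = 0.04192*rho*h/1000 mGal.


BC = 0.04192 * rho * h / 1000
= 0.04192 * 2756 * 490 / 1000
= 56.6104 mGal

56.6104


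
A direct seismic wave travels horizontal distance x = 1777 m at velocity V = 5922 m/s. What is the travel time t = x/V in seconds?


t = x / V
= 1777 / 5922
= 0.3001 s

0.3001


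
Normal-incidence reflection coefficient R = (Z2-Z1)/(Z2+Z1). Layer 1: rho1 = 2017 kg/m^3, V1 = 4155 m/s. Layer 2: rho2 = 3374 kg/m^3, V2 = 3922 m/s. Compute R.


Z1 = 2017 * 4155 = 8380635
Z2 = 3374 * 3922 = 13232828
R = (13232828 - 8380635) / (13232828 + 8380635) = 4852193 / 21613463 = 0.2245

0.2245


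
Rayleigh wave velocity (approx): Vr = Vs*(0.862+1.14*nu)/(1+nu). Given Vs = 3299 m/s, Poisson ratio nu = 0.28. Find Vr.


Numerator factor = 0.862 + 1.14*0.28 = 1.1812
Denominator = 1 + 0.28 = 1.28
Vr = 3299 * 1.1812 / 1.28 = 3044.36 m/s

3044.36


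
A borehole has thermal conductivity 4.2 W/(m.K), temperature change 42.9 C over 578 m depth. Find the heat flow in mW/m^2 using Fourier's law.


q = k * dT / dz * 1000
= 4.2 * 42.9 / 578 * 1000
= 0.31173 * 1000
= 311.7301 mW/m^2

311.7301


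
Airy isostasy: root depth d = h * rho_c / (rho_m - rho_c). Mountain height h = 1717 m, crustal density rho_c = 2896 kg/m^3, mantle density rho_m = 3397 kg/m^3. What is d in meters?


rho_m - rho_c = 3397 - 2896 = 501
d = 1717 * 2896 / 501
= 4972432 / 501
= 9925.01 m

9925.01


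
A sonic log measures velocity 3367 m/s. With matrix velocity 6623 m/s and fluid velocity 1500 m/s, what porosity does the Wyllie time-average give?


1/V - 1/Vm = 1/3367 - 1/6623 = 0.00014601
1/Vf - 1/Vm = 1/1500 - 1/6623 = 0.00051568
phi = 0.00014601 / 0.00051568 = 0.2831

0.2831


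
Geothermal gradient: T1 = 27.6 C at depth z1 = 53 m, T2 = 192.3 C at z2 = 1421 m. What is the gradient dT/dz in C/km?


dT = 192.3 - 27.6 = 164.7 C
dz = 1421 - 53 = 1368 m
gradient = dT/dz * 1000 = 164.7/1368 * 1000 = 120.3947 C/km

120.3947


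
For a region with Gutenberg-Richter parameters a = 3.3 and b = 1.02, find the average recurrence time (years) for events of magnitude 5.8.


log10(N) = 3.3 - 1.02*5.8 = -2.616
N = 10^-2.616 = 0.002421
T = 1/N = 1/0.002421 = 413.0475 years

413.0475


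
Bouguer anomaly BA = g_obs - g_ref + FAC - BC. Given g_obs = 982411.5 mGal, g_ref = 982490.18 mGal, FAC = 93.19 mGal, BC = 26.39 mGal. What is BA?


BA = g_obs - g_ref + FAC - BC
= 982411.5 - 982490.18 + 93.19 - 26.39
= -11.88 mGal

-11.88


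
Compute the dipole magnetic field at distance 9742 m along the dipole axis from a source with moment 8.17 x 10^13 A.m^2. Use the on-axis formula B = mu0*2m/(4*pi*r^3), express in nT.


m = 8.17 x 10^13 = 81700000000000 A.m^2
2m = 163400000000000 A.m^2
r^3 = 9742^3 = 924579746488
B = (4pi*10^-7) * 163400000000000 / (4*pi * 924579746488) * 1e9
= 205334495.838629 / 11618611756898.46 * 1e9
= 17672.8942 nT

17672.8942


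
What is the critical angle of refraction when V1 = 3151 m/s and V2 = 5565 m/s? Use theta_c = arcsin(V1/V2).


V1/V2 = 3151/5565 = 0.566217
theta_c = arcsin(0.566217) = 34.4869 degrees

34.4869


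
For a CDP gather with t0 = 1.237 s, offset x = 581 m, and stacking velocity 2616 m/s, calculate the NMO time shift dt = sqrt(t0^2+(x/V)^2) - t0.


x/Vnmo = 581/2616 = 0.222095
(x/Vnmo)^2 = 0.049326
t0^2 = 1.530169
sqrt(1.530169 + 0.049326) = 1.25678
dt = 1.25678 - 1.237 = 0.01978

0.01978


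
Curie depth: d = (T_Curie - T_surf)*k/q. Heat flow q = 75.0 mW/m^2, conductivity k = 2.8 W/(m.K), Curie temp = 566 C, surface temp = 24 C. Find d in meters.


T_Curie - T_surf = 566 - 24 = 542 C
Convert q to W/m^2: 75.0 mW/m^2 = 0.075 W/m^2
d = 542 * 2.8 / 0.075 = 20234.67 m

20234.67


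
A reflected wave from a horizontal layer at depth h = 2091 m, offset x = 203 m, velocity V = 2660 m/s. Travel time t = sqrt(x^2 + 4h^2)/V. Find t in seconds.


x^2 + 4h^2 = 203^2 + 4*2091^2 = 41209 + 17489124 = 17530333
sqrt(17530333) = 4186.924
t = 4186.924 / 2660 = 1.574 s

1.574


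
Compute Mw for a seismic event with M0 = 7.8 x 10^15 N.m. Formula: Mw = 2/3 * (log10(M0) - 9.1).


log10(M0) = log10(7.8 x 10^15) = 15.8921
Mw = 2/3 * (15.8921 - 9.1)
= 2/3 * 6.7921
= 4.53

4.53


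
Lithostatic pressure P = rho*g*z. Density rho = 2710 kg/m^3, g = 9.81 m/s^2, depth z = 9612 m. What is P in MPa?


P = rho * g * z / 1e6
= 2710 * 9.81 * 9612 / 1e6
= 255535981.2 / 1e6
= 255.536 MPa

255.536


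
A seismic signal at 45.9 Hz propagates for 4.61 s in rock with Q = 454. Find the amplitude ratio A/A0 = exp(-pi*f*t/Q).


pi*f*t/Q = pi*45.9*4.61/454 = 1.464224
A/A0 = exp(-1.464224) = 0.231257

0.231257


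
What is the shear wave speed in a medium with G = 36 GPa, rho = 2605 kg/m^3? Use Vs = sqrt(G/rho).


Convert G to Pa: G = 36e9 Pa
Compute G/rho = 36e9 / 2605 = 13819577.7351
Vs = sqrt(13819577.7351) = 3717.47 m/s

3717.47


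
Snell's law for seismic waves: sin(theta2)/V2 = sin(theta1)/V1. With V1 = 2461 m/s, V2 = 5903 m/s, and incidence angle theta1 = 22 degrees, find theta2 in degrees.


sin(theta1) = sin(22 deg) = 0.374607
sin(theta2) = V2/V1 * sin(theta1) = 5903/2461 * 0.374607 = 0.898538
theta2 = arcsin(0.898538) = 63.9666 degrees

63.9666


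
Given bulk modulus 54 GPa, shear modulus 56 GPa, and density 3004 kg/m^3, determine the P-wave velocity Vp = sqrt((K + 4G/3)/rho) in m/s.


First compute the effective modulus:
K + 4G/3 = 54e9 + 4*56e9/3 = 128666666666.67 Pa
Then divide by density:
128666666666.67 / 3004 = 42831779.8491 Pa/(kg/m^3)
Take the square root:
Vp = sqrt(42831779.8491) = 6544.6 m/s

6544.6


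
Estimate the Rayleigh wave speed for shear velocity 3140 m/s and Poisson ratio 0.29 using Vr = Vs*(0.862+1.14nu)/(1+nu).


Numerator factor = 0.862 + 1.14*0.29 = 1.1926
Denominator = 1 + 0.29 = 1.29
Vr = 3140 * 1.1926 / 1.29 = 2902.92 m/s

2902.92


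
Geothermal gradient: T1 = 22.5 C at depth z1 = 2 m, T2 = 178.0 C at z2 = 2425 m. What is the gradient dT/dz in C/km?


dT = 178.0 - 22.5 = 155.5 C
dz = 2425 - 2 = 2423 m
gradient = dT/dz * 1000 = 155.5/2423 * 1000 = 64.1766 C/km

64.1766


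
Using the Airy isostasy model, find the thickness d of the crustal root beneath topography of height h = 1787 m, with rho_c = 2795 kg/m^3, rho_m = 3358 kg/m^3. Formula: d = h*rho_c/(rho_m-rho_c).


rho_m - rho_c = 3358 - 2795 = 563
d = 1787 * 2795 / 563
= 4994665 / 563
= 8871.52 m

8871.52


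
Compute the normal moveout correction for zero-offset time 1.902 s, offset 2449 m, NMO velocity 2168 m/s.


x/Vnmo = 2449/2168 = 1.129613
(x/Vnmo)^2 = 1.276025
t0^2 = 3.617604
sqrt(3.617604 + 1.276025) = 2.212155
dt = 2.212155 - 1.902 = 0.310155

0.310155


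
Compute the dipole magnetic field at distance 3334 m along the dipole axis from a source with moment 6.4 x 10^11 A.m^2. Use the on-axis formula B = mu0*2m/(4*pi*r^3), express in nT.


m = 6.4 x 10^11 = 640000000000 A.m^2
2m = 1280000000000 A.m^2
r^3 = 3334^3 = 37059263704
B = (4pi*10^-7) * 1280000000000 / (4*pi * 37059263704) * 1e9
= 1608495.438638 / 465700442399.73 * 1e9
= 3453.9272 nT

3453.9272


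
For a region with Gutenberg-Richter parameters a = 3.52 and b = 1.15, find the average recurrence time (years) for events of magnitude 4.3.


log10(N) = 3.52 - 1.15*4.3 = -1.425
N = 10^-1.425 = 0.037584
T = 1/N = 1/0.037584 = 26.6073 years

26.6073


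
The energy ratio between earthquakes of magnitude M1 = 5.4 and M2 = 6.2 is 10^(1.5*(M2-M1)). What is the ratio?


M2 - M1 = 6.2 - 5.4 = 0.8
1.5 * 0.8 = 1.2
ratio = 10^1.2 = 15.85

15.85


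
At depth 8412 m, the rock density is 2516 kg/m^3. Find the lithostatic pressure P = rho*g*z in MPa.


P = rho * g * z / 1e6
= 2516 * 9.81 * 8412 / 1e6
= 207624647.52 / 1e6
= 207.6246 MPa

207.6246


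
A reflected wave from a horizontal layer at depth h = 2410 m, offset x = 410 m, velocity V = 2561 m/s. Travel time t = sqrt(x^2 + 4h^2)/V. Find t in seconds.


x^2 + 4h^2 = 410^2 + 4*2410^2 = 168100 + 23232400 = 23400500
sqrt(23400500) = 4837.4063
t = 4837.4063 / 2561 = 1.8889 s

1.8889


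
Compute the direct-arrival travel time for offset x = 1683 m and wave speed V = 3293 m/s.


t = x / V
= 1683 / 3293
= 0.5111 s

0.5111


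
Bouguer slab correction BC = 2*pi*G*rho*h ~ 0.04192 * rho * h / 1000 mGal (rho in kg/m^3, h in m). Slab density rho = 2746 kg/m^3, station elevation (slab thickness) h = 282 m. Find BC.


BC = 0.04192 * rho * h / 1000
= 0.04192 * 2746 * 282 / 1000
= 32.4617 mGal

32.4617


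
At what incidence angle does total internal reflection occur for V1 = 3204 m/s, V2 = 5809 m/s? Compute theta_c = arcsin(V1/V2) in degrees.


V1/V2 = 3204/5809 = 0.551558
theta_c = arcsin(0.551558) = 33.474 degrees

33.474


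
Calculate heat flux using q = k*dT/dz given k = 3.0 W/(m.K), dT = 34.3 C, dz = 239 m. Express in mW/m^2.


q = k * dT / dz * 1000
= 3.0 * 34.3 / 239 * 1000
= 0.430544 * 1000
= 430.5439 mW/m^2

430.5439


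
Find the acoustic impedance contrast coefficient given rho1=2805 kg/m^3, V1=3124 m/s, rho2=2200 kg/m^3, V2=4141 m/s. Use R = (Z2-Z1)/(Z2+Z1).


Z1 = 2805 * 3124 = 8762820
Z2 = 2200 * 4141 = 9110200
R = (9110200 - 8762820) / (9110200 + 8762820) = 347380 / 17873020 = 0.0194

0.0194


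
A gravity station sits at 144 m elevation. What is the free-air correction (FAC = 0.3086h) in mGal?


FAC = 0.3086 * h
= 0.3086 * 144
= 44.4384 mGal

44.4384


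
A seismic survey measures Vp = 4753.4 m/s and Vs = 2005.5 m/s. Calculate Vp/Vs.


Vp/Vs = 4753.4 / 2005.5
= 2.3702

2.3702


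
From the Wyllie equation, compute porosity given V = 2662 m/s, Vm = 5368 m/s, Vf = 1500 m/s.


1/V - 1/Vm = 1/2662 - 1/5368 = 0.00018937
1/Vf - 1/Vm = 1/1500 - 1/5368 = 0.00048038
phi = 0.00018937 / 0.00048038 = 0.3942

0.3942


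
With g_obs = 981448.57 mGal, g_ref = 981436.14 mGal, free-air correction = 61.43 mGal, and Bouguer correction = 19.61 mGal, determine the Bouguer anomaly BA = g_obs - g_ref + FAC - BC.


BA = g_obs - g_ref + FAC - BC
= 981448.57 - 981436.14 + 61.43 - 19.61
= 54.25 mGal

54.25


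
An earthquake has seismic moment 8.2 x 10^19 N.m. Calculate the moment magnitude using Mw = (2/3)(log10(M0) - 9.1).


log10(M0) = log10(8.2 x 10^19) = 19.9138
Mw = 2/3 * (19.9138 - 9.1)
= 2/3 * 10.8138
= 7.21

7.21


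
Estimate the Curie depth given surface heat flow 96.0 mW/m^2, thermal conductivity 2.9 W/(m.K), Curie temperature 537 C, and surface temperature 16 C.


T_Curie - T_surf = 537 - 16 = 521 C
Convert q to W/m^2: 96.0 mW/m^2 = 0.096 W/m^2
d = 521 * 2.9 / 0.096 = 15738.54 m

15738.54


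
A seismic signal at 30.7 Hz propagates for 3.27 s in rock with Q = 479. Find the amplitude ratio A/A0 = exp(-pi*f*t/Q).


pi*f*t/Q = pi*30.7*3.27/479 = 0.658416
A/A0 = exp(-0.658416) = 0.517671

0.517671


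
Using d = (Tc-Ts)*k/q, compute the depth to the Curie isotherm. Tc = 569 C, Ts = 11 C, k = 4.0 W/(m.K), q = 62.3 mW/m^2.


T_Curie - T_surf = 569 - 11 = 558 C
Convert q to W/m^2: 62.3 mW/m^2 = 0.0623 W/m^2
d = 558 * 4.0 / 0.0623 = 35826.65 m

35826.65


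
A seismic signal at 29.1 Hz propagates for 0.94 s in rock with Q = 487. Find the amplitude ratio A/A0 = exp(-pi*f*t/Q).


pi*f*t/Q = pi*29.1*0.94/487 = 0.176458
A/A0 = exp(-0.176458) = 0.838234

0.838234


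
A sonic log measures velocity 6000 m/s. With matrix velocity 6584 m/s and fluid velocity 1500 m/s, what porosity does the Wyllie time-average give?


1/V - 1/Vm = 1/6000 - 1/6584 = 1.478e-05
1/Vf - 1/Vm = 1/1500 - 1/6584 = 0.00051478
phi = 1.478e-05 / 0.00051478 = 0.0287

0.0287


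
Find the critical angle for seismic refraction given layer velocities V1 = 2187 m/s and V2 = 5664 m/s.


V1/V2 = 2187/5664 = 0.386123
theta_c = arcsin(0.386123) = 22.7135 degrees

22.7135


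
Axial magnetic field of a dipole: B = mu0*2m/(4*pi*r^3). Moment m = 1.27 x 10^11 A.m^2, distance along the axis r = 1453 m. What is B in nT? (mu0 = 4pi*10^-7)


m = 1.27 x 10^11 = 127000000000 A.m^2
2m = 254000000000 A.m^2
r^3 = 1453^3 = 3067586677
B = (4pi*10^-7) * 254000000000 / (4*pi * 3067586677) * 1e9
= 319185.813605 / 38548431074.85 * 1e9
= 8280.1246 nT

8280.1246


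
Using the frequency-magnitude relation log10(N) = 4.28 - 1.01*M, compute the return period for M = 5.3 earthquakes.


log10(N) = 4.28 - 1.01*5.3 = -1.073
N = 10^-1.073 = 0.084528
T = 1/N = 1/0.084528 = 11.8304 years

11.8304


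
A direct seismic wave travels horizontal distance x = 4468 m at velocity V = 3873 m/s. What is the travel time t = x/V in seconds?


t = x / V
= 4468 / 3873
= 1.1536 s

1.1536


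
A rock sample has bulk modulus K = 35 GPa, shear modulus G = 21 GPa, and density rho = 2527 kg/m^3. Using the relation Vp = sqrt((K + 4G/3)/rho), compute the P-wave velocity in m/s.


First compute the effective modulus:
K + 4G/3 = 35e9 + 4*21e9/3 = 63000000000.0 Pa
Then divide by density:
63000000000.0 / 2527 = 24930747.9224 Pa/(kg/m^3)
Take the square root:
Vp = sqrt(24930747.9224) = 4993.07 m/s

4993.07


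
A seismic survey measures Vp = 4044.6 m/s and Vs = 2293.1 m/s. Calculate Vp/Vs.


Vp/Vs = 4044.6 / 2293.1
= 1.7638

1.7638


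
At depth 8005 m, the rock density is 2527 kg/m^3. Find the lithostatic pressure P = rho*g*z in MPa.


P = rho * g * z / 1e6
= 2527 * 9.81 * 8005 / 1e6
= 198442909.35 / 1e6
= 198.4429 MPa

198.4429


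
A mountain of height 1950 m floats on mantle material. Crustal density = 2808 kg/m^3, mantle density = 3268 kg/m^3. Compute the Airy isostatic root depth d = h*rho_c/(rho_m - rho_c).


rho_m - rho_c = 3268 - 2808 = 460
d = 1950 * 2808 / 460
= 5475600 / 460
= 11903.48 m

11903.48


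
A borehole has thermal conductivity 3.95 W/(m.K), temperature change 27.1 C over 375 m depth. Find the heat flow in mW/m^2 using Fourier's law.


q = k * dT / dz * 1000
= 3.95 * 27.1 / 375 * 1000
= 0.285453 * 1000
= 285.4533 mW/m^2

285.4533


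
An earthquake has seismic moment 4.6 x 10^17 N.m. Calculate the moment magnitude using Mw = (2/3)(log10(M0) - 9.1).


log10(M0) = log10(4.6 x 10^17) = 17.6628
Mw = 2/3 * (17.6628 - 9.1)
= 2/3 * 8.5628
= 5.71

5.71


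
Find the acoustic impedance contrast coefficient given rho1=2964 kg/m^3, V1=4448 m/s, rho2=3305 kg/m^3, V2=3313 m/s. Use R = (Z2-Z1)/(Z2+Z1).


Z1 = 2964 * 4448 = 13183872
Z2 = 3305 * 3313 = 10949465
R = (10949465 - 13183872) / (10949465 + 13183872) = -2234407 / 24133337 = -0.0926

-0.0926


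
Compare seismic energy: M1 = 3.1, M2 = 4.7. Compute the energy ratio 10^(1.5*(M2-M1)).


M2 - M1 = 4.7 - 3.1 = 1.6
1.5 * 1.6 = 2.4
ratio = 10^2.4 = 251.19

251.19


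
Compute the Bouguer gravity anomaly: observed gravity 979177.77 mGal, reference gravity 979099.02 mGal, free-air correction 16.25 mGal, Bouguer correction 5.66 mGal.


BA = g_obs - g_ref + FAC - BC
= 979177.77 - 979099.02 + 16.25 - 5.66
= 89.34 mGal

89.34


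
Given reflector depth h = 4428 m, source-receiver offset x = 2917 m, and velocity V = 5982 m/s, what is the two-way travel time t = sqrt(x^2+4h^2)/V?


x^2 + 4h^2 = 2917^2 + 4*4428^2 = 8508889 + 78428736 = 86937625
sqrt(86937625) = 9324.0348
t = 9324.0348 / 5982 = 1.5587 s

1.5587


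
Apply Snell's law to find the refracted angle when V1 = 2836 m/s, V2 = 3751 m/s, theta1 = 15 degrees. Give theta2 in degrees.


sin(theta1) = sin(15 deg) = 0.258819
sin(theta2) = V2/V1 * sin(theta1) = 3751/2836 * 0.258819 = 0.342324
theta2 = arcsin(0.342324) = 20.0185 degrees

20.0185


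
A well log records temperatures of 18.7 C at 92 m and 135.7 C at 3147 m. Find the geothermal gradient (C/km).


dT = 135.7 - 18.7 = 117.0 C
dz = 3147 - 92 = 3055 m
gradient = dT/dz * 1000 = 117.0/3055 * 1000 = 38.2979 C/km

38.2979


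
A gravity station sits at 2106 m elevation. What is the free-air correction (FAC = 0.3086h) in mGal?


FAC = 0.3086 * h
= 0.3086 * 2106
= 649.9116 mGal

649.9116


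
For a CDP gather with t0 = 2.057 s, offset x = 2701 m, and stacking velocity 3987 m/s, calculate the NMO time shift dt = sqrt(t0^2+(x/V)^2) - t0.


x/Vnmo = 2701/3987 = 0.677452
(x/Vnmo)^2 = 0.458941
t0^2 = 4.231249
sqrt(4.231249 + 0.458941) = 2.165685
dt = 2.165685 - 2.057 = 0.108685

0.108685


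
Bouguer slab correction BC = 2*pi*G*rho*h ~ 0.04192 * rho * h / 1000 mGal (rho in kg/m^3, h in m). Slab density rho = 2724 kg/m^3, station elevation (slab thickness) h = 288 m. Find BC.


BC = 0.04192 * rho * h / 1000
= 0.04192 * 2724 * 288 / 1000
= 32.8867 mGal

32.8867


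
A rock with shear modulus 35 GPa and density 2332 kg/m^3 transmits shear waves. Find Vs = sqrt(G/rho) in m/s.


Convert G to Pa: G = 35e9 Pa
Compute G/rho = 35e9 / 2332 = 15008576.3293
Vs = sqrt(15008576.3293) = 3874.09 m/s

3874.09


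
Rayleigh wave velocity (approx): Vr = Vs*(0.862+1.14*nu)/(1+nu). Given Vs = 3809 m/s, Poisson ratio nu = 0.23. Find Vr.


Numerator factor = 0.862 + 1.14*0.23 = 1.1242
Denominator = 1 + 0.23 = 1.23
Vr = 3809 * 1.1242 / 1.23 = 3481.36 m/s

3481.36


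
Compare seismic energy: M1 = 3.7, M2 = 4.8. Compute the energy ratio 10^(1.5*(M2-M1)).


M2 - M1 = 4.8 - 3.7 = 1.1
1.5 * 1.1 = 1.65
ratio = 10^1.65 = 44.67

44.67


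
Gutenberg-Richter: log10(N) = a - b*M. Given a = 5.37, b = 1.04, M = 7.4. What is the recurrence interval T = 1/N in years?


log10(N) = 5.37 - 1.04*7.4 = -2.326
N = 10^-2.326 = 0.004721
T = 1/N = 1/0.004721 = 211.8361 years

211.8361


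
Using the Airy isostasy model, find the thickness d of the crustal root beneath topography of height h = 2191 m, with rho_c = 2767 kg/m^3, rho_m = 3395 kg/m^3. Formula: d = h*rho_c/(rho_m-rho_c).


rho_m - rho_c = 3395 - 2767 = 628
d = 2191 * 2767 / 628
= 6062497 / 628
= 9653.66 m

9653.66


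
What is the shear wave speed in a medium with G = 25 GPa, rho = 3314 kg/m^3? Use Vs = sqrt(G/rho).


Convert G to Pa: G = 25e9 Pa
Compute G/rho = 25e9 / 3314 = 7543753.7719
Vs = sqrt(7543753.7719) = 2746.59 m/s

2746.59


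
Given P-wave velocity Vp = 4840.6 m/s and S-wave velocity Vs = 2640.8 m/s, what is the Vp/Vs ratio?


Vp/Vs = 4840.6 / 2640.8
= 1.833

1.833


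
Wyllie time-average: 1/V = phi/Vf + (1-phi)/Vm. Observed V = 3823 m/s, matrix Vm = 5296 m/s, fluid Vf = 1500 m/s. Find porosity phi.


1/V - 1/Vm = 1/3823 - 1/5296 = 7.275e-05
1/Vf - 1/Vm = 1/1500 - 1/5296 = 0.00047784
phi = 7.275e-05 / 0.00047784 = 0.1523

0.1523


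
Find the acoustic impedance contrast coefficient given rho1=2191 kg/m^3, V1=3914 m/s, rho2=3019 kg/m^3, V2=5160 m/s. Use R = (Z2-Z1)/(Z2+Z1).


Z1 = 2191 * 3914 = 8575574
Z2 = 3019 * 5160 = 15578040
R = (15578040 - 8575574) / (15578040 + 8575574) = 7002466 / 24153614 = 0.2899

0.2899


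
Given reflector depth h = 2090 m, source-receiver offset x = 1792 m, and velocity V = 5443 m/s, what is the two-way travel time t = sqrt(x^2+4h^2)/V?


x^2 + 4h^2 = 1792^2 + 4*2090^2 = 3211264 + 17472400 = 20683664
sqrt(20683664) = 4547.9296
t = 4547.9296 / 5443 = 0.8356 s

0.8356


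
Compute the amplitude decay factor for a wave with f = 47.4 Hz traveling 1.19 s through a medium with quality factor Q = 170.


pi*f*t/Q = pi*47.4*1.19/170 = 1.04238
A/A0 = exp(-1.04238) = 0.352614

0.352614


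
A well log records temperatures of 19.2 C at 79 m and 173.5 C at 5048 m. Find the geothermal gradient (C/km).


dT = 173.5 - 19.2 = 154.3 C
dz = 5048 - 79 = 4969 m
gradient = dT/dz * 1000 = 154.3/4969 * 1000 = 31.0525 C/km

31.0525


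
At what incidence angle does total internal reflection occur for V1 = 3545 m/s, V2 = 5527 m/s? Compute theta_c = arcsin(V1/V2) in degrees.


V1/V2 = 3545/5527 = 0.641397
theta_c = arcsin(0.641397) = 39.8961 degrees

39.8961


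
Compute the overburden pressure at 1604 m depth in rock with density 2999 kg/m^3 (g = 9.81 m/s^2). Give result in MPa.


P = rho * g * z / 1e6
= 2999 * 9.81 * 1604 / 1e6
= 47189984.76 / 1e6
= 47.19 MPa

47.19


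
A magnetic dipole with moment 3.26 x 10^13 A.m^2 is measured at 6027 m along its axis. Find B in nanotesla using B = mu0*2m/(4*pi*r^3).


m = 3.26 x 10^13 = 32600000000000 A.m^2
2m = 65200000000000 A.m^2
r^3 = 6027^3 = 218929141683
B = (4pi*10^-7) * 65200000000000 / (4*pi * 218929141683) * 1e9
= 81932736.405622 / 2751144732672.13 * 1e9
= 29781.3254 nT

29781.3254


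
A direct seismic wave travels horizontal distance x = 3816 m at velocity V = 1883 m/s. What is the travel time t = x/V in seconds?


t = x / V
= 3816 / 1883
= 2.0266 s

2.0266


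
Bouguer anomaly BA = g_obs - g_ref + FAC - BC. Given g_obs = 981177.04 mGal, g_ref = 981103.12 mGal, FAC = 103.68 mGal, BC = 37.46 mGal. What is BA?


BA = g_obs - g_ref + FAC - BC
= 981177.04 - 981103.12 + 103.68 - 37.46
= 140.14 mGal

140.14


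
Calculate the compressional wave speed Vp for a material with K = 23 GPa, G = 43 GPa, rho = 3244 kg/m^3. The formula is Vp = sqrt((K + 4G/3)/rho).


First compute the effective modulus:
K + 4G/3 = 23e9 + 4*43e9/3 = 80333333333.33 Pa
Then divide by density:
80333333333.33 / 3244 = 24763666.2557 Pa/(kg/m^3)
Take the square root:
Vp = sqrt(24763666.2557) = 4976.31 m/s

4976.31


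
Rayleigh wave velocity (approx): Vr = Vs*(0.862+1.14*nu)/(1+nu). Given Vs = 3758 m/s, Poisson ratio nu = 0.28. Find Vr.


Numerator factor = 0.862 + 1.14*0.28 = 1.1812
Denominator = 1 + 0.28 = 1.28
Vr = 3758 * 1.1812 / 1.28 = 3467.93 m/s

3467.93


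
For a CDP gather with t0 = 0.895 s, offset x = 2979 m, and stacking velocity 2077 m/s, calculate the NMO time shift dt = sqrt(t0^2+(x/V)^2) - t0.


x/Vnmo = 2979/2077 = 1.43428
(x/Vnmo)^2 = 2.05716
t0^2 = 0.801025
sqrt(0.801025 + 2.05716) = 1.690617
dt = 1.690617 - 0.895 = 0.795617

0.795617


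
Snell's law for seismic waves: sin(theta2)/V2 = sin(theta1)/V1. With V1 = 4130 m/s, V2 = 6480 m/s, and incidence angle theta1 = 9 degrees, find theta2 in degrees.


sin(theta1) = sin(9 deg) = 0.156434
sin(theta2) = V2/V1 * sin(theta1) = 6480/4130 * 0.156434 = 0.245447
theta2 = arcsin(0.245447) = 14.2082 degrees

14.2082


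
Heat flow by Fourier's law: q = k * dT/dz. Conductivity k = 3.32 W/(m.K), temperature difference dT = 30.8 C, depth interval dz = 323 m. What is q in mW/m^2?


q = k * dT / dz * 1000
= 3.32 * 30.8 / 323 * 1000
= 0.316582 * 1000
= 316.582 mW/m^2

316.582


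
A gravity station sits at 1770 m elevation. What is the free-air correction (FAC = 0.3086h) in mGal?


FAC = 0.3086 * h
= 0.3086 * 1770
= 546.222 mGal

546.222


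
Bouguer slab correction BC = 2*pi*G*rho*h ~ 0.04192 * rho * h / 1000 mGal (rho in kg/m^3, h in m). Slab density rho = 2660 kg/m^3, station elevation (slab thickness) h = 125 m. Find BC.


BC = 0.04192 * rho * h / 1000
= 0.04192 * 2660 * 125 / 1000
= 13.9384 mGal

13.9384


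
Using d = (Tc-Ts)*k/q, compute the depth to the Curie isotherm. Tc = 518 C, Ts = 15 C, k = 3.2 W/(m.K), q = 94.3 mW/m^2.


T_Curie - T_surf = 518 - 15 = 503 C
Convert q to W/m^2: 94.3 mW/m^2 = 0.0943 W/m^2
d = 503 * 3.2 / 0.0943 = 17068.93 m

17068.93


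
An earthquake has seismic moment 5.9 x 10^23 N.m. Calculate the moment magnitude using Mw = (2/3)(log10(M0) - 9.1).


log10(M0) = log10(5.9 x 10^23) = 23.7709
Mw = 2/3 * (23.7709 - 9.1)
= 2/3 * 14.6709
= 9.78

9.78


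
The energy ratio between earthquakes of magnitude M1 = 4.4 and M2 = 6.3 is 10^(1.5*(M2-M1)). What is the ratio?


M2 - M1 = 6.3 - 4.4 = 1.9
1.5 * 1.9 = 2.85
ratio = 10^2.85 = 707.95

707.95


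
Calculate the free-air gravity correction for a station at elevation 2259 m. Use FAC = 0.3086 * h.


FAC = 0.3086 * h
= 0.3086 * 2259
= 697.1274 mGal

697.1274


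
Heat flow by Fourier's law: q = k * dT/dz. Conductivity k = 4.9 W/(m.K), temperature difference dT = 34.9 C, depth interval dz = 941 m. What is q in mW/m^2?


q = k * dT / dz * 1000
= 4.9 * 34.9 / 941 * 1000
= 0.181732 * 1000
= 181.7322 mW/m^2

181.7322


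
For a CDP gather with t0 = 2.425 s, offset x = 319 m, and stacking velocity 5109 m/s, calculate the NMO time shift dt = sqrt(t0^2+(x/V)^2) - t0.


x/Vnmo = 319/5109 = 0.062439
(x/Vnmo)^2 = 0.003899
t0^2 = 5.880625
sqrt(5.880625 + 0.003899) = 2.425804
dt = 2.425804 - 2.425 = 0.000804

8.040000e-04


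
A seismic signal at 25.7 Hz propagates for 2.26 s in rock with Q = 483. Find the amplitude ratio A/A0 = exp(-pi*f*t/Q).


pi*f*t/Q = pi*25.7*2.26/483 = 0.377785
A/A0 = exp(-0.377785) = 0.685378

0.685378


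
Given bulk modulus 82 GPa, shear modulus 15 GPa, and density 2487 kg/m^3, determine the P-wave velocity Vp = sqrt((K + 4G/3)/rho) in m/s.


First compute the effective modulus:
K + 4G/3 = 82e9 + 4*15e9/3 = 102000000000.0 Pa
Then divide by density:
102000000000.0 / 2487 = 41013268.9988 Pa/(kg/m^3)
Take the square root:
Vp = sqrt(41013268.9988) = 6404.16 m/s

6404.16


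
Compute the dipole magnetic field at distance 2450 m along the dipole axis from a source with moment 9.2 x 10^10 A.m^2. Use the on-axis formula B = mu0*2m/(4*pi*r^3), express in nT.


m = 9.2 x 10^10 = 92000000000 A.m^2
2m = 184000000000 A.m^2
r^3 = 2450^3 = 14706125000
B = (4pi*10^-7) * 184000000000 / (4*pi * 14706125000) * 1e9
= 231221.219304 / 184802617051.09 * 1e9
= 1251.1794 nT

1251.1794


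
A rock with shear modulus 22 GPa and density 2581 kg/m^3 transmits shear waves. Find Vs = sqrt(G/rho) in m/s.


Convert G to Pa: G = 22e9 Pa
Compute G/rho = 22e9 / 2581 = 8523827.9737
Vs = sqrt(8523827.9737) = 2919.56 m/s

2919.56


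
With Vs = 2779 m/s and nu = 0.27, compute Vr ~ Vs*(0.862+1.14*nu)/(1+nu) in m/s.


Numerator factor = 0.862 + 1.14*0.27 = 1.1698
Denominator = 1 + 0.27 = 1.27
Vr = 2779 * 1.1698 / 1.27 = 2559.74 m/s

2559.74


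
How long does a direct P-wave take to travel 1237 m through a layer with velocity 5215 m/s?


t = x / V
= 1237 / 5215
= 0.2372 s

0.2372


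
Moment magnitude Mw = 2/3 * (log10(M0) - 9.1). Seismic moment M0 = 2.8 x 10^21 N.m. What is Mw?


log10(M0) = log10(2.8 x 10^21) = 21.4472
Mw = 2/3 * (21.4472 - 9.1)
= 2/3 * 12.3472
= 8.23

8.23


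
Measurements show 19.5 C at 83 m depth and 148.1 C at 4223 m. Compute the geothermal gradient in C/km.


dT = 148.1 - 19.5 = 128.6 C
dz = 4223 - 83 = 4140 m
gradient = dT/dz * 1000 = 128.6/4140 * 1000 = 31.0628 C/km

31.0628


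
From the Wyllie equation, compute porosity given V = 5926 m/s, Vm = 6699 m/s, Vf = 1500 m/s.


1/V - 1/Vm = 1/5926 - 1/6699 = 1.947e-05
1/Vf - 1/Vm = 1/1500 - 1/6699 = 0.00051739
phi = 1.947e-05 / 0.00051739 = 0.0376

0.0376


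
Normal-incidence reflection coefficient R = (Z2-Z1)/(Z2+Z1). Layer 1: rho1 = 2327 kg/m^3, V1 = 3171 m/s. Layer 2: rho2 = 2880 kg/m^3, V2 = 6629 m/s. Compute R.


Z1 = 2327 * 3171 = 7378917
Z2 = 2880 * 6629 = 19091520
R = (19091520 - 7378917) / (19091520 + 7378917) = 11712603 / 26470437 = 0.4425

0.4425


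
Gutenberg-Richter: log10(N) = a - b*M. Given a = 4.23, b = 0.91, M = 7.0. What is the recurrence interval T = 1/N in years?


log10(N) = 4.23 - 0.91*7.0 = -2.14
N = 10^-2.14 = 0.007244
T = 1/N = 1/0.007244 = 138.0384 years

138.0384


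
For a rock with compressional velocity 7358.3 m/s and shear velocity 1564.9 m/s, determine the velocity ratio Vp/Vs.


Vp/Vs = 7358.3 / 1564.9
= 4.7021

4.7021


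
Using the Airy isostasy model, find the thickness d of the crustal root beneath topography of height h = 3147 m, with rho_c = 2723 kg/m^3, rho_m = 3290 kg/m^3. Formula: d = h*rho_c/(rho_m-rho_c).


rho_m - rho_c = 3290 - 2723 = 567
d = 3147 * 2723 / 567
= 8569281 / 567
= 15113.37 m

15113.37


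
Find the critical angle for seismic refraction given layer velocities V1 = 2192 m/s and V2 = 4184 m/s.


V1/V2 = 2192/4184 = 0.523901
theta_c = arcsin(0.523901) = 31.5943 degrees

31.5943


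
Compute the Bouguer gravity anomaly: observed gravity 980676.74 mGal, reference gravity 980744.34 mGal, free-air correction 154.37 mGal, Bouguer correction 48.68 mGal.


BA = g_obs - g_ref + FAC - BC
= 980676.74 - 980744.34 + 154.37 - 48.68
= 38.09 mGal

38.09


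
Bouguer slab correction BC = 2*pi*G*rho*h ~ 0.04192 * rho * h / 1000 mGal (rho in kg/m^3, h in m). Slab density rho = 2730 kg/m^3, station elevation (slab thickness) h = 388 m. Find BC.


BC = 0.04192 * rho * h / 1000
= 0.04192 * 2730 * 388 / 1000
= 44.4033 mGal

44.4033


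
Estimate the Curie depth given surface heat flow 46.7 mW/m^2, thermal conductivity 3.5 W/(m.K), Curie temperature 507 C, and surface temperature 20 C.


T_Curie - T_surf = 507 - 20 = 487 C
Convert q to W/m^2: 46.7 mW/m^2 = 0.0467 W/m^2
d = 487 * 3.5 / 0.0467 = 36498.93 m

36498.93


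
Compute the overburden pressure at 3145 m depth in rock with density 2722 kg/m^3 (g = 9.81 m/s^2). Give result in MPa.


P = rho * g * z / 1e6
= 2722 * 9.81 * 3145 / 1e6
= 83980368.9 / 1e6
= 83.9804 MPa

83.9804


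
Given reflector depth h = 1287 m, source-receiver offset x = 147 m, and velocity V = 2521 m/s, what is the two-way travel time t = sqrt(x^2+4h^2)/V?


x^2 + 4h^2 = 147^2 + 4*1287^2 = 21609 + 6625476 = 6647085
sqrt(6647085) = 2578.1941
t = 2578.1941 / 2521 = 1.0227 s

1.0227


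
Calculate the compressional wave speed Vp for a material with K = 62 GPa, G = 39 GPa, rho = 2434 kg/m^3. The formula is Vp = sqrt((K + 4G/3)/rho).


First compute the effective modulus:
K + 4G/3 = 62e9 + 4*39e9/3 = 114000000000.0 Pa
Then divide by density:
114000000000.0 / 2434 = 46836483.1553 Pa/(kg/m^3)
Take the square root:
Vp = sqrt(46836483.1553) = 6843.72 m/s

6843.72


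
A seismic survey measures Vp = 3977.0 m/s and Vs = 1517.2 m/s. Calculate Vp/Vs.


Vp/Vs = 3977.0 / 1517.2
= 2.6213

2.6213


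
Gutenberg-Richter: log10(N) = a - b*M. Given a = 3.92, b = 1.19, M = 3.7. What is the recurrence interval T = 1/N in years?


log10(N) = 3.92 - 1.19*3.7 = -0.483
N = 10^-0.483 = 0.328852
T = 1/N = 1/0.328852 = 3.0409 years

3.0409


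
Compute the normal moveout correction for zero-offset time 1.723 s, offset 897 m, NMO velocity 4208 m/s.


x/Vnmo = 897/4208 = 0.213165
(x/Vnmo)^2 = 0.045439
t0^2 = 2.968729
sqrt(2.968729 + 0.045439) = 1.736136
dt = 1.736136 - 1.723 = 0.013136

0.013136


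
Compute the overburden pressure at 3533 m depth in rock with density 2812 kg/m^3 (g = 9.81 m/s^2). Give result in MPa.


P = rho * g * z / 1e6
= 2812 * 9.81 * 3533 / 1e6
= 97460348.76 / 1e6
= 97.4603 MPa

97.4603


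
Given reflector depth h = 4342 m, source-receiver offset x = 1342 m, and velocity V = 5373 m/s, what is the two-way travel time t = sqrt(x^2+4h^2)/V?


x^2 + 4h^2 = 1342^2 + 4*4342^2 = 1800964 + 75411856 = 77212820
sqrt(77212820) = 8787.0826
t = 8787.0826 / 5373 = 1.6354 s

1.6354


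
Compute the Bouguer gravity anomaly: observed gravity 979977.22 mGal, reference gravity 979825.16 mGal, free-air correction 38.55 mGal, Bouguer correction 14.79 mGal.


BA = g_obs - g_ref + FAC - BC
= 979977.22 - 979825.16 + 38.55 - 14.79
= 175.82 mGal

175.82


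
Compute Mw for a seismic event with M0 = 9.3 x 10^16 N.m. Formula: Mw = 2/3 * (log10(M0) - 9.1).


log10(M0) = log10(9.3 x 10^16) = 16.9685
Mw = 2/3 * (16.9685 - 9.1)
= 2/3 * 7.8685
= 5.25

5.25


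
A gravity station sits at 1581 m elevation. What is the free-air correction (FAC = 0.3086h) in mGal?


FAC = 0.3086 * h
= 0.3086 * 1581
= 487.8966 mGal

487.8966


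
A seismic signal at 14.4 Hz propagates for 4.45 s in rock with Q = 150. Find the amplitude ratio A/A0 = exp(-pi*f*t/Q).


pi*f*t/Q = pi*14.4*4.45/150 = 1.342088
A/A0 = exp(-1.342088) = 0.261299

0.261299


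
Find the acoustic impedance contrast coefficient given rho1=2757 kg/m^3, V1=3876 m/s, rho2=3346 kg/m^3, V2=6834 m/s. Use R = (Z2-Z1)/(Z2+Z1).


Z1 = 2757 * 3876 = 10686132
Z2 = 3346 * 6834 = 22866564
R = (22866564 - 10686132) / (22866564 + 10686132) = 12180432 / 33552696 = 0.363

0.363


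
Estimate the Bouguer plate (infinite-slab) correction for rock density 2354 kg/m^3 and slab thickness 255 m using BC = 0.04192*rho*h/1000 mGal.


BC = 0.04192 * rho * h / 1000
= 0.04192 * 2354 * 255 / 1000
= 25.1633 mGal

25.1633


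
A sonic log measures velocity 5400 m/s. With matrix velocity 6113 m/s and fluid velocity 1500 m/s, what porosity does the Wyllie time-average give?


1/V - 1/Vm = 1/5400 - 1/6113 = 2.16e-05
1/Vf - 1/Vm = 1/1500 - 1/6113 = 0.00050308
phi = 2.16e-05 / 0.00050308 = 0.0429

0.0429


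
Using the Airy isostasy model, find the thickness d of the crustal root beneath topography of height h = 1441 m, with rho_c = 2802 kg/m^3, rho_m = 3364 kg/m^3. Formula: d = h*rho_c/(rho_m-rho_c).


rho_m - rho_c = 3364 - 2802 = 562
d = 1441 * 2802 / 562
= 4037682 / 562
= 7184.49 m

7184.49


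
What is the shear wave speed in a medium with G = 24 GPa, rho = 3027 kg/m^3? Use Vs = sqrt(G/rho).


Convert G to Pa: G = 24e9 Pa
Compute G/rho = 24e9 / 3027 = 7928642.22
Vs = sqrt(7928642.22) = 2815.78 m/s

2815.78


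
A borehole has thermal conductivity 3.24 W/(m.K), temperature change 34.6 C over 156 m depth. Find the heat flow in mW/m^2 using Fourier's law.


q = k * dT / dz * 1000
= 3.24 * 34.6 / 156 * 1000
= 0.718615 * 1000
= 718.6154 mW/m^2

718.6154


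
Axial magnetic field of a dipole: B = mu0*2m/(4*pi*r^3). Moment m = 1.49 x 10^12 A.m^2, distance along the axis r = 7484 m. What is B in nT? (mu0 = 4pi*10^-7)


m = 1.49 x 10^12 = 1490000000000 A.m^2
2m = 2980000000000 A.m^2
r^3 = 7484^3 = 419180755904
B = (4pi*10^-7) * 2980000000000 / (4*pi * 419180755904) * 1e9
= 3744778.443079 / 5267580733096.89 * 1e9
= 710.9105 nT

710.9105


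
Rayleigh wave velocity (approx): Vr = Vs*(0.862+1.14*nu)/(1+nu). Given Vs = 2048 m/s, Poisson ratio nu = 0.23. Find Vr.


Numerator factor = 0.862 + 1.14*0.23 = 1.1242
Denominator = 1 + 0.23 = 1.23
Vr = 2048 * 1.1242 / 1.23 = 1871.84 m/s

1871.84


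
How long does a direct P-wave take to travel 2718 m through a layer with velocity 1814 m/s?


t = x / V
= 2718 / 1814
= 1.4983 s

1.4983


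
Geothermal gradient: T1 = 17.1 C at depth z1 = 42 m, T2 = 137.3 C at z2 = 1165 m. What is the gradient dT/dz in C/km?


dT = 137.3 - 17.1 = 120.2 C
dz = 1165 - 42 = 1123 m
gradient = dT/dz * 1000 = 120.2/1123 * 1000 = 107.0347 C/km

107.0347
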